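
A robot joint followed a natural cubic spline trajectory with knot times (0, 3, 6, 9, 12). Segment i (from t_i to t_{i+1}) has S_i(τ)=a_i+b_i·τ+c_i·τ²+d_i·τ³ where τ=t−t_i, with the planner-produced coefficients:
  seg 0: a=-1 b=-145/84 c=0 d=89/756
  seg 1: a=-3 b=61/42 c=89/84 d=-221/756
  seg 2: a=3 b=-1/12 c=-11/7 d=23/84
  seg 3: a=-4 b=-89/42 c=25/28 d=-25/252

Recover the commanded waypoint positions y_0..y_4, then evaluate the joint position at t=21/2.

y_0 = S_0(0) = a_0 = -1
y_1 = S_1(0) = a_1 = -3
y_2 = S_2(0) = a_2 = 3
y_3 = S_3(0) = a_3 = -4
y_4 = S_3(3) = -5
t_q=21/2 is in segment 3 (τ=3/2); S_3(τ)=-1233/224

y_0=-1 y_1=-3 y_2=3 y_3=-4 y_4=-5
S(21/2) = -1233/224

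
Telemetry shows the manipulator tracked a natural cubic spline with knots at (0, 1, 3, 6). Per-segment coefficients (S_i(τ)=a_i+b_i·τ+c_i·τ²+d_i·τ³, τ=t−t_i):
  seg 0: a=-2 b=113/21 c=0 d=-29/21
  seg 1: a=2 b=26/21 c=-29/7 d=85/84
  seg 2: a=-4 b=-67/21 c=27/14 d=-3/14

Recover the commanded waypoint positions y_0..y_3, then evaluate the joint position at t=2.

y_0=-2 y_1=2 y_2=-4 y_3=-2
S(2) = 3/28

y_0 = S_0(0) = a_0 = -2
y_1 = S_1(0) = a_1 = 2
y_2 = S_2(0) = a_2 = -4
y_3 = S_2(3) = -2
t_q=2 is in segment 1 (τ=1); S_1(τ)=3/28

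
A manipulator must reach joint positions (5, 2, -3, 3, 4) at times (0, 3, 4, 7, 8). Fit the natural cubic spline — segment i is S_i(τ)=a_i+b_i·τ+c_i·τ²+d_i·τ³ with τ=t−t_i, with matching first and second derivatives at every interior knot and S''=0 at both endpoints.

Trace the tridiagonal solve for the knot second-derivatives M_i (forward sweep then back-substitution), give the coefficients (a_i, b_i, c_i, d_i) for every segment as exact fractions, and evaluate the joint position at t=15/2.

Δ: Δ0=-1, Δ1=-5, Δ2=2, Δ3=1
row 1: diag=8, rhs=-24; c'=1/8, d'=-3
row 2: denom=8−1·1/8=63/8; d'=(42−1·-3)/(63/8)=40/7
row 3: denom=8−3·8/21=48/7; d'=(-6−3·40/7)/(48/7)=-27/8
back: M3=-27/8
back: M2=40/7−8/21·-27/8=7
back: M1=-3−1/8·7=-31/8
M: M0=0, M1=-31/8, M2=7, M3=-27/8, M4=0
seg 0: a=5, c=M0/2=0, d=(M1−M0)/(6·3)=-31/144, b=Δ0−h0·(2M0+M1)/6=15/16
seg 1: a=2, c=M1/2=-31/16, d=(M2−M1)/(6·1)=29/16, b=Δ1−h1·(2M1+M2)/6=-39/8
seg 2: a=-3, c=M2/2=7/2, d=(M3−M2)/(6·3)=-83/144, b=Δ2−h2·(2M2+M3)/6=-53/16
seg 3: a=3, c=M3/2=-27/16, d=(M4−M3)/(6·1)=9/16, b=Δ3−h3·(2M3+M4)/6=17/8
t_q=15/2 → seg 3, τ=1/2; S=3+17/8·τ+-27/16·τ²+9/16·τ³=475/128

  seg 0: a=5 b=15/16 c=0 d=-31/144
  seg 1: a=2 b=-39/8 c=-31/16 d=29/16
  seg 2: a=-3 b=-53/16 c=7/2 d=-83/144
  seg 3: a=3 b=17/8 c=-27/16 d=9/16
S(15/2) = 475/128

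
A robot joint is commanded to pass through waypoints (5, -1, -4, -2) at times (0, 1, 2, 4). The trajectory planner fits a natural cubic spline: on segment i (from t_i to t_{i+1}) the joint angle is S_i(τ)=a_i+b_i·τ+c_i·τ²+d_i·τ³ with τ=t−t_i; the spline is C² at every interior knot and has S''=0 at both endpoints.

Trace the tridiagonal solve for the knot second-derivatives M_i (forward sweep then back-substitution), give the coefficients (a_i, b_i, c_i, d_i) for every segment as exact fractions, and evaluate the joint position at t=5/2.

Δ: Δ0=-6, Δ1=-3, Δ2=1
row 1: diag=4, rhs=18; c'=1/4, d'=9/2
row 2: denom=6−1·1/4=23/4; d'=(24−1·9/2)/(23/4)=78/23
back: M2=78/23
back: M1=9/2−1/4·78/23=84/23
M: M0=0, M1=84/23, M2=78/23, M3=0
seg 0: a=5, c=M0/2=0, d=(M1−M0)/(6·1)=14/23, b=Δ0−h0·(2M0+M1)/6=-152/23
seg 1: a=-1, c=M1/2=42/23, d=(M2−M1)/(6·1)=-1/23, b=Δ1−h1·(2M1+M2)/6=-110/23
seg 2: a=-4, c=M2/2=39/23, d=(M3−M2)/(6·2)=-13/46, b=Δ2−h2·(2M2+M3)/6=-29/23
t_q=5/2 → seg 2, τ=1/2; S=-4+-29/23·τ+39/23·τ²+-13/46·τ³=-1561/368

  seg 0: a=5 b=-152/23 c=0 d=14/23
  seg 1: a=-1 b=-110/23 c=42/23 d=-1/23
  seg 2: a=-4 b=-29/23 c=39/23 d=-13/46
S(5/2) = -1561/368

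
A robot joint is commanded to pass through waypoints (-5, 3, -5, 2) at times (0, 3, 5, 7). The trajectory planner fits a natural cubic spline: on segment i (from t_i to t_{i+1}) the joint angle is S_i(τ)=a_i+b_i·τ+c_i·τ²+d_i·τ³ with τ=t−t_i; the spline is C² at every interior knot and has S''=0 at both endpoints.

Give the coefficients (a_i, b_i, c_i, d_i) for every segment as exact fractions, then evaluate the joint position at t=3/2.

  seg 0: a=-5 b=1223/228 c=0 d=-205/684
  seg 1: a=3 b=-311/114 c=-205/76 d=235/228
  seg 2: a=-5 b=-131/114 c=265/76 d=-265/456
S(3/2) = 1237/608

Δ: Δ0=8/3, Δ1=-4, Δ2=7/2
row 1: diag=10, rhs=-40; c'=1/5, d'=-4
row 2: denom=8−2·1/5=38/5; d'=(45−2·-4)/(38/5)=265/38
back: M2=265/38
back: M1=-4−1/5·265/38=-205/38
M: M0=0, M1=-205/38, M2=265/38, M3=0
seg 0: a=-5, c=M0/2=0, d=(M1−M0)/(6·3)=-205/684, b=Δ0−h0·(2M0+M1)/6=1223/228
seg 1: a=3, c=M1/2=-205/76, d=(M2−M1)/(6·2)=235/228, b=Δ1−h1·(2M1+M2)/6=-311/114
seg 2: a=-5, c=M2/2=265/76, d=(M3−M2)/(6·2)=-265/456, b=Δ2−h2·(2M2+M3)/6=-131/114
t_q=3/2 → seg 0, τ=3/2; S=-5+1223/228·τ+0·τ²+-205/684·τ³=1237/608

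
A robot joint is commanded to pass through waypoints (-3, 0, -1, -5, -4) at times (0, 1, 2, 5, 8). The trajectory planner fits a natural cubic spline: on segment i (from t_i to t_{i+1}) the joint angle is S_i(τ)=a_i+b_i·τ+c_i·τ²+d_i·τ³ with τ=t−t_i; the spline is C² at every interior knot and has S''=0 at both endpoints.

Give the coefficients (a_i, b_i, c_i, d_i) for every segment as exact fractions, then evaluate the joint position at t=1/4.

  seg 0: a=-3 b=449/112 c=0 d=-113/112
  seg 1: a=0 b=55/56 c=-339/112 d=117/112
  seg 2: a=-1 b=-31/16 c=3/28 d=95/3024
  seg 3: a=-5 b=-25/56 c=131/336 d=-131/3024
S(1/4) = -14433/7168

Δ: Δ0=3, Δ1=-1, Δ2=-4/3, Δ3=1/3
row 1: diag=4, rhs=-24; c'=1/4, d'=-6
row 2: denom=8−1·1/4=31/4; d'=(-2−1·-6)/(31/4)=16/31
row 3: denom=12−3·12/31=336/31; d'=(10−3·16/31)/(336/31)=131/168
back: M3=131/168
back: M2=16/31−12/31·131/168=3/14
back: M1=-6−1/4·3/14=-339/56
M: M0=0, M1=-339/56, M2=3/14, M3=131/168, M4=0
seg 0: a=-3, c=M0/2=0, d=(M1−M0)/(6·1)=-113/112, b=Δ0−h0·(2M0+M1)/6=449/112
seg 1: a=0, c=M1/2=-339/112, d=(M2−M1)/(6·1)=117/112, b=Δ1−h1·(2M1+M2)/6=55/56
seg 2: a=-1, c=M2/2=3/28, d=(M3−M2)/(6·3)=95/3024, b=Δ2−h2·(2M2+M3)/6=-31/16
seg 3: a=-5, c=M3/2=131/336, d=(M4−M3)/(6·3)=-131/3024, b=Δ3−h3·(2M3+M4)/6=-25/56
t_q=1/4 → seg 0, τ=1/4; S=-3+449/112·τ+0·τ²+-113/112·τ³=-14433/7168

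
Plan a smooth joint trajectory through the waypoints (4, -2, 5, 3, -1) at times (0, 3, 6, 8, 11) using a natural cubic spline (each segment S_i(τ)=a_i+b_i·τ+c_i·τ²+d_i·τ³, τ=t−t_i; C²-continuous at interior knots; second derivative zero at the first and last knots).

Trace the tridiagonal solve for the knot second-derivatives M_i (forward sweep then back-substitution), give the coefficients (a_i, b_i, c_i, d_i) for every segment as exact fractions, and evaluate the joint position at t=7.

  seg 0: a=4 b=-611/177 c=0 d=257/1593
  seg 1: a=-2 b=160/177 c=257/177 d=-518/1593
  seg 2: a=5 b=148/177 c=-87/59 d=197/708
  seg 3: a=3 b=-305/177 c=23/118 d=-23/1062
S(7) = 1095/236

Δ: Δ0=-2, Δ1=7/3, Δ2=-1, Δ3=-4/3
row 1: diag=12, rhs=26; c'=1/4, d'=13/6
row 2: denom=10−3·1/4=37/4; d'=(-20−3·13/6)/(37/4)=-106/37
row 3: denom=10−2·8/37=354/37; d'=(-2−2·-106/37)/(354/37)=23/59
back: M3=23/59
back: M2=-106/37−8/37·23/59=-174/59
back: M1=13/6−1/4·-174/59=514/177
M: M0=0, M1=514/177, M2=-174/59, M3=23/59, M4=0
seg 0: a=4, c=M0/2=0, d=(M1−M0)/(6·3)=257/1593, b=Δ0−h0·(2M0+M1)/6=-611/177
seg 1: a=-2, c=M1/2=257/177, d=(M2−M1)/(6·3)=-518/1593, b=Δ1−h1·(2M1+M2)/6=160/177
seg 2: a=5, c=M2/2=-87/59, d=(M3−M2)/(6·2)=197/708, b=Δ2−h2·(2M2+M3)/6=148/177
seg 3: a=3, c=M3/2=23/118, d=(M4−M3)/(6·3)=-23/1062, b=Δ3−h3·(2M3+M4)/6=-305/177
t_q=7 → seg 2, τ=1; S=5+148/177·τ+-87/59·τ²+197/708·τ³=1095/236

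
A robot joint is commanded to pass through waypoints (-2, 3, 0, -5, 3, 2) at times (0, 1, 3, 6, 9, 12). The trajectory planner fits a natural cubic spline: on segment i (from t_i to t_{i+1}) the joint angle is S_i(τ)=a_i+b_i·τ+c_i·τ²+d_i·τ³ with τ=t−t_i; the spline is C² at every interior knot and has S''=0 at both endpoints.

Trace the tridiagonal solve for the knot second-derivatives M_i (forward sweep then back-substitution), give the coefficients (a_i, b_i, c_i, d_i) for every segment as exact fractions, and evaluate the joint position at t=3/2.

Δ: Δ0=5, Δ1=-3/2, Δ2=-5/3, Δ3=8/3, Δ4=-1/3
row 1: diag=6, rhs=-39; c'=1/3, d'=-13/2
row 2: denom=10−2·1/3=28/3; d'=(-1−2·-13/2)/(28/3)=9/7
row 3: denom=12−3·9/28=309/28; d'=(26−3·9/7)/(309/28)=620/309
row 4: denom=12−3·28/103=1152/103; d'=(-18−3·620/309)/(1152/103)=-1237/576
back: M4=-1237/576
back: M3=620/309−28/103·-1237/576=373/144
back: M2=9/7−9/28·373/144=29/64
back: M1=-13/2−1/3·29/64=-1277/192
M: M0=0, M1=-1277/192, M2=29/64, M3=373/144, M4=-1237/576, M5=0
seg 0: a=-2, c=M0/2=0, d=(M1−M0)/(6·1)=-1277/1152, b=Δ0−h0·(2M0+M1)/6=7037/1152
seg 1: a=3, c=M1/2=-1277/384, d=(M2−M1)/(6·2)=341/576, b=Δ1−h1·(2M1+M2)/6=1603/576
seg 2: a=0, c=M2/2=29/128, d=(M3−M2)/(6·3)=1231/10368, b=Δ2−h2·(2M2+M3)/6=-1967/576
seg 3: a=-5, c=M3/2=373/288, d=(M4−M3)/(6·3)=-2729/10368, b=Δ3−h3·(2M3+M4)/6=1325/1152
seg 4: a=3, c=M4/2=-1237/1152, d=(M5−M4)/(6·3)=1237/10368, b=Δ4−h4·(2M4+M5)/6=1045/576
t_q=3/2 → seg 1, τ=1/2; S=3+1603/576·τ+-1277/384·τ²+341/576·τ³=2791/768

  seg 0: a=-2 b=7037/1152 c=0 d=-1277/1152
  seg 1: a=3 b=1603/576 c=-1277/384 d=341/576
  seg 2: a=0 b=-1967/576 c=29/128 d=1231/10368
  seg 3: a=-5 b=1325/1152 c=373/288 d=-2729/10368
  seg 4: a=3 b=1045/576 c=-1237/1152 d=1237/10368
S(3/2) = 2791/768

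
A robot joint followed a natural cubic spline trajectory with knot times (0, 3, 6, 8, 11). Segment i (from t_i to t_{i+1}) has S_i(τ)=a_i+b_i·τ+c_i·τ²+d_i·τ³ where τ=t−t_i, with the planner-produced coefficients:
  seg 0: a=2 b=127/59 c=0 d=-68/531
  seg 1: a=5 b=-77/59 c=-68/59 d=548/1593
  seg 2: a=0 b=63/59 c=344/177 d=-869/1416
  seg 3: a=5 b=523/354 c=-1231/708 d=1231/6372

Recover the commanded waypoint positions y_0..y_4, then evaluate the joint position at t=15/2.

y_0 = S_0(0) = a_0 = 2
y_1 = S_1(0) = a_1 = 5
y_2 = S_2(0) = a_2 = 0
y_3 = S_3(0) = a_3 = 5
y_4 = S_3(3) = -1
t_q=15/2 is in segment 2 (τ=3/2); S_2(τ)=14739/3776

y_0=2 y_1=5 y_2=0 y_3=5 y_4=-1
S(15/2) = 14739/3776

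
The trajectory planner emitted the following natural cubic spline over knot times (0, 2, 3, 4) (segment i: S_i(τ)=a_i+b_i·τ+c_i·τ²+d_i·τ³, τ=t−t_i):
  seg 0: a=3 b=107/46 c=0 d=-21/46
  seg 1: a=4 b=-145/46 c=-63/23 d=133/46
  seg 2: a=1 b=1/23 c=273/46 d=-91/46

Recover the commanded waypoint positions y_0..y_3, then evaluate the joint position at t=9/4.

y_0=3 y_1=4 y_2=1 y_3=5
S(9/4) = 395/128

y_0 = S_0(0) = a_0 = 3
y_1 = S_1(0) = a_1 = 4
y_2 = S_2(0) = a_2 = 1
y_3 = S_2(1) = 5
t_q=9/4 is in segment 1 (τ=1/4); S_1(τ)=395/128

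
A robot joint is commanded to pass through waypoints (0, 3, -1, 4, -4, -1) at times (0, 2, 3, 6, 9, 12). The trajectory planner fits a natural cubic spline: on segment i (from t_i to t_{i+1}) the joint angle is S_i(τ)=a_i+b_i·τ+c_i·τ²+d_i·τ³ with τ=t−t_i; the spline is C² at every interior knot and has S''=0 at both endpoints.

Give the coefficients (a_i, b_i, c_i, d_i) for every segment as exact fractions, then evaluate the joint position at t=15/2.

  seg 0: a=0 b=4699/1266 c=0 d=-350/633
  seg 1: a=3 b=-3701/1266 c=-700/211 d=2837/1266
  seg 2: a=-1 b=-1795/633 c=1437/422 d=-2411/3798
  seg 3: a=4 b=577/1266 c=-487/211 d=4813/11394
  seg 4: a=-4 b=-1258/633 c=1891/1266 d=-1891/11394
S(15/2) = 3093/3376

Δ: Δ0=3/2, Δ1=-4, Δ2=5/3, Δ3=-8/3, Δ4=1
row 1: diag=6, rhs=-33; c'=1/6, d'=-11/2
row 2: denom=8−1·1/6=47/6; d'=(34−1·-11/2)/(47/6)=237/47
row 3: denom=12−3·18/47=510/47; d'=(-26−3·237/47)/(510/47)=-1933/510
row 4: denom=12−3·47/170=1899/170; d'=(22−3·-1933/510)/(1899/170)=1891/633
back: M4=1891/633
back: M3=-1933/510−47/170·1891/633=-974/211
back: M2=237/47−18/47·-974/211=1437/211
back: M1=-11/2−1/6·1437/211=-1400/211
M: M0=0, M1=-1400/211, M2=1437/211, M3=-974/211, M4=1891/633, M5=0
seg 0: a=0, c=M0/2=0, d=(M1−M0)/(6·2)=-350/633, b=Δ0−h0·(2M0+M1)/6=4699/1266
seg 1: a=3, c=M1/2=-700/211, d=(M2−M1)/(6·1)=2837/1266, b=Δ1−h1·(2M1+M2)/6=-3701/1266
seg 2: a=-1, c=M2/2=1437/422, d=(M3−M2)/(6·3)=-2411/3798, b=Δ2−h2·(2M2+M3)/6=-1795/633
seg 3: a=4, c=M3/2=-487/211, d=(M4−M3)/(6·3)=4813/11394, b=Δ3−h3·(2M3+M4)/6=577/1266
seg 4: a=-4, c=M4/2=1891/1266, d=(M5−M4)/(6·3)=-1891/11394, b=Δ4−h4·(2M4+M5)/6=-1258/633
t_q=15/2 → seg 3, τ=3/2; S=4+577/1266·τ+-487/211·τ²+4813/11394·τ³=3093/3376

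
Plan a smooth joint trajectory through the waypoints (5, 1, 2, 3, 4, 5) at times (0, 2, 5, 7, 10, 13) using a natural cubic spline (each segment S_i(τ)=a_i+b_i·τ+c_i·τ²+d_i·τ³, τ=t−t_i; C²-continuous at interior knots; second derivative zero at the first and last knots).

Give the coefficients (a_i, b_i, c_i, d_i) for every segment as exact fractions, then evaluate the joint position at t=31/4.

Δ: Δ0=-2, Δ1=1/3, Δ2=1/2, Δ3=1/3, Δ4=1/3
row 1: diag=10, rhs=14; c'=3/10, d'=7/5
row 2: denom=10−3·3/10=91/10; d'=(1−3·7/5)/(91/10)=-32/91
row 3: denom=10−2·20/91=870/91; d'=(-1−2·-32/91)/(870/91)=-9/290
row 4: denom=12−3·91/290=3207/290; d'=(0−3·-9/290)/(3207/290)=9/1069
back: M4=9/1069
back: M3=-9/290−91/290·9/1069=-36/1069
back: M2=-32/91−20/91·-36/1069=-368/1069
back: M1=7/5−3/10·-368/1069=1607/1069
M: M0=0, M1=1607/1069, M2=-368/1069, M3=-36/1069, M4=9/1069, M5=0
seg 0: a=5, c=M0/2=0, d=(M1−M0)/(6·2)=1607/12828, b=Δ0−h0·(2M0+M1)/6=-8021/3207
seg 1: a=1, c=M1/2=1607/2138, d=(M2−M1)/(6·3)=-1975/19242, b=Δ1−h1·(2M1+M2)/6=-3200/3207
seg 2: a=2, c=M2/2=-184/1069, d=(M3−M2)/(6·2)=83/3207, b=Δ2−h2·(2M2+M3)/6=4751/6414
seg 3: a=3, c=M3/2=-18/1069, d=(M4−M3)/(6·3)=5/2138, b=Δ3−h3·(2M3+M4)/6=2327/6414
seg 4: a=4, c=M4/2=9/2138, d=(M5−M4)/(6·3)=-1/2138, b=Δ4−h4·(2M4+M5)/6=1042/3207
t_q=31/4 → seg 3, τ=3/4; S=3+2327/6414·τ+-18/1069·τ²+5/2138·τ³=446567/136832

  seg 0: a=5 b=-8021/3207 c=0 d=1607/12828
  seg 1: a=1 b=-3200/3207 c=1607/2138 d=-1975/19242
  seg 2: a=2 b=4751/6414 c=-184/1069 d=83/3207
  seg 3: a=3 b=2327/6414 c=-18/1069 d=5/2138
  seg 4: a=4 b=1042/3207 c=9/2138 d=-1/2138
S(31/4) = 446567/136832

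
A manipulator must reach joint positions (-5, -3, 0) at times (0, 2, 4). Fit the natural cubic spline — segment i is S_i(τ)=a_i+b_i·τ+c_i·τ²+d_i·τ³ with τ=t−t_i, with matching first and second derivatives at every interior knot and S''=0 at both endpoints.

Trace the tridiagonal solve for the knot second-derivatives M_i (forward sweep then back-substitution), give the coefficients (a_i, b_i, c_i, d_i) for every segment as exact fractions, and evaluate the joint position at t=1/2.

  seg 0: a=-5 b=7/8 c=0 d=1/32
  seg 1: a=-3 b=5/4 c=3/16 d=-1/32
S(1/2) = -1167/256

Δ: Δ0=1, Δ1=3/2
row 1: diag=8, rhs=3; c'=1/4, d'=3/8
back: M1=3/8
M: M0=0, M1=3/8, M2=0
seg 0: a=-5, c=M0/2=0, d=(M1−M0)/(6·2)=1/32, b=Δ0−h0·(2M0+M1)/6=7/8
seg 1: a=-3, c=M1/2=3/16, d=(M2−M1)/(6·2)=-1/32, b=Δ1−h1·(2M1+M2)/6=5/4
t_q=1/2 → seg 0, τ=1/2; S=-5+7/8·τ+0·τ²+1/32·τ³=-1167/256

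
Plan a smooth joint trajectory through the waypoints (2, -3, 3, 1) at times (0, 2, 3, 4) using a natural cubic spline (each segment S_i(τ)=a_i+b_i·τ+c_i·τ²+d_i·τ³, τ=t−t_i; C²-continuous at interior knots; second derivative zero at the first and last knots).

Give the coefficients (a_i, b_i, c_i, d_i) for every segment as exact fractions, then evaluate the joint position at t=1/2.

  seg 0: a=2 b=-283/46 c=0 d=21/23
  seg 1: a=-3 b=221/46 c=126/23 d=-197/46
  seg 2: a=3 b=67/23 c=-339/46 d=113/46
S(1/2) = -177/184

Δ: Δ0=-5/2, Δ1=6, Δ2=-2
row 1: diag=6, rhs=51; c'=1/6, d'=17/2
row 2: denom=4−1·1/6=23/6; d'=(-48−1·17/2)/(23/6)=-339/23
back: M2=-339/23
back: M1=17/2−1/6·-339/23=252/23
M: M0=0, M1=252/23, M2=-339/23, M3=0
seg 0: a=2, c=M0/2=0, d=(M1−M0)/(6·2)=21/23, b=Δ0−h0·(2M0+M1)/6=-283/46
seg 1: a=-3, c=M1/2=126/23, d=(M2−M1)/(6·1)=-197/46, b=Δ1−h1·(2M1+M2)/6=221/46
seg 2: a=3, c=M2/2=-339/46, d=(M3−M2)/(6·1)=113/46, b=Δ2−h2·(2M2+M3)/6=67/23
t_q=1/2 → seg 0, τ=1/2; S=2+-283/46·τ+0·τ²+21/23·τ³=-177/184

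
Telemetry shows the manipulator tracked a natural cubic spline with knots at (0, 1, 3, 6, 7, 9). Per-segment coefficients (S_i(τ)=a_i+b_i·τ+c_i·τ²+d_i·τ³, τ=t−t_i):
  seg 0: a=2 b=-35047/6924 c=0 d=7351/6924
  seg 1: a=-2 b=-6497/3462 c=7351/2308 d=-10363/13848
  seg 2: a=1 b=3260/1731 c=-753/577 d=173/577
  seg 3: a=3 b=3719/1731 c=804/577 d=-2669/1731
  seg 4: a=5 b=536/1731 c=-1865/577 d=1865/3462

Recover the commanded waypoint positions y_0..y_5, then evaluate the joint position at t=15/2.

y_0=2 y_1=-2 y_2=1 y_3=3 y_4=5 y_5=-3
S(15/2) = 40751/9232

y_0 = S_0(0) = a_0 = 2
y_1 = S_1(0) = a_1 = -2
y_2 = S_2(0) = a_2 = 1
y_3 = S_3(0) = a_3 = 3
y_4 = S_4(0) = a_4 = 5
y_5 = S_4(2) = -3
t_q=15/2 is in segment 4 (τ=1/2); S_4(τ)=40751/9232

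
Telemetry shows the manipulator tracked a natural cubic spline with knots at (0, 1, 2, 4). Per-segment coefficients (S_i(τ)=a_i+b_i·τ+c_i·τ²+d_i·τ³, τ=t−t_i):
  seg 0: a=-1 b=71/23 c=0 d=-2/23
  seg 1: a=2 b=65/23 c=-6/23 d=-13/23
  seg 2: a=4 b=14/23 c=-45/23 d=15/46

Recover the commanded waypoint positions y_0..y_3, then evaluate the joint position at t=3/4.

y_0 = S_0(0) = a_0 = -1
y_1 = S_1(0) = a_1 = 2
y_2 = S_2(0) = a_2 = 4
y_3 = S_2(2) = 0
t_q=3/4 is in segment 0 (τ=3/4); S_0(τ)=941/736

y_0=-1 y_1=2 y_2=4 y_3=0
S(3/4) = 941/736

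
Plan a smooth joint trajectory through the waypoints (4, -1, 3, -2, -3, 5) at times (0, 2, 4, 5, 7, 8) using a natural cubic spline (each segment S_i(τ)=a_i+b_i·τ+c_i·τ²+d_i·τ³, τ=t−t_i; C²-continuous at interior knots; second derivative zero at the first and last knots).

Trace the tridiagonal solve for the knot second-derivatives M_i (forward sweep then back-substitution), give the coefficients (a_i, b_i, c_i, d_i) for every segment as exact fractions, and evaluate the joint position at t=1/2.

Δ: Δ0=-5/2, Δ1=2, Δ2=-5, Δ3=-1/2, Δ4=8
row 1: diag=8, rhs=27; c'=1/4, d'=27/8
row 2: denom=6−2·1/4=11/2; d'=(-42−2·27/8)/(11/2)=-195/22
row 3: denom=6−1·2/11=64/11; d'=(27−1·-195/22)/(64/11)=789/128
row 4: denom=6−2·11/32=85/16; d'=(51−2·789/128)/(85/16)=495/68
back: M4=495/68
back: M3=789/128−11/32·495/68=249/68
back: M2=-195/22−2/11·249/68=-162/17
back: M1=27/8−1/4·-162/17=783/136
M: M0=0, M1=783/136, M2=-162/17, M3=249/68, M4=495/68, M5=0
seg 0: a=4, c=M0/2=0, d=(M1−M0)/(6·2)=261/544, b=Δ0−h0·(2M0+M1)/6=-601/136
seg 1: a=-1, c=M1/2=783/272, d=(M2−M1)/(6·2)=-693/544, b=Δ1−h1·(2M1+M2)/6=91/68
seg 2: a=3, c=M2/2=-81/17, d=(M3−M2)/(6·1)=299/136, b=Δ2−h2·(2M2+M3)/6=-331/136
seg 3: a=-2, c=M3/2=249/136, d=(M4−M3)/(6·2)=41/136, b=Δ3−h3·(2M3+M4)/6=-365/68
seg 4: a=-3, c=M4/2=495/136, d=(M5−M4)/(6·1)=-165/136, b=Δ4−h4·(2M4+M5)/6=379/68
t_q=1/2 → seg 0, τ=1/2; S=4+-601/136·τ+0·τ²+261/544·τ³=8053/4352

  seg 0: a=4 b=-601/136 c=0 d=261/544
  seg 1: a=-1 b=91/68 c=783/272 d=-693/544
  seg 2: a=3 b=-331/136 c=-81/17 d=299/136
  seg 3: a=-2 b=-365/68 c=249/136 d=41/136
  seg 4: a=-3 b=379/68 c=495/136 d=-165/136
S(1/2) = 8053/4352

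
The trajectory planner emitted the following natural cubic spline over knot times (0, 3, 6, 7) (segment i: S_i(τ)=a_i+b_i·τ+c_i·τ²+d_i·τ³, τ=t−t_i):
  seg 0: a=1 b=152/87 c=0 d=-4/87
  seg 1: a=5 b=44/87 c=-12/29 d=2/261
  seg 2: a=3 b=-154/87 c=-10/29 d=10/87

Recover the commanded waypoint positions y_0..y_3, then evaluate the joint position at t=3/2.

y_0 = S_0(0) = a_0 = 1
y_1 = S_1(0) = a_1 = 5
y_2 = S_2(0) = a_2 = 3
y_3 = S_2(1) = 1
t_q=3/2 is in segment 0 (τ=3/2); S_0(τ)=201/58

y_0=1 y_1=5 y_2=3 y_3=1
S(3/2) = 201/58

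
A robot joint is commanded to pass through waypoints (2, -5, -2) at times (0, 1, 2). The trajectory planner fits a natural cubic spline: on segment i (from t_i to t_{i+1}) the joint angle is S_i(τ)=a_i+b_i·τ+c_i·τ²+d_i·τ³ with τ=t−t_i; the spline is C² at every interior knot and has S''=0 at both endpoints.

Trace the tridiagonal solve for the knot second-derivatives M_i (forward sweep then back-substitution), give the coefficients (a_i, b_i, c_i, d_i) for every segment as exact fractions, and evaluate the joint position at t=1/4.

  seg 0: a=2 b=-19/2 c=0 d=5/2
  seg 1: a=-5 b=-2 c=15/2 d=-5/2
S(1/4) = -43/128

Δ: Δ0=-7, Δ1=3
row 1: diag=4, rhs=60; c'=1/4, d'=15
back: M1=15
M: M0=0, M1=15, M2=0
seg 0: a=2, c=M0/2=0, d=(M1−M0)/(6·1)=5/2, b=Δ0−h0·(2M0+M1)/6=-19/2
seg 1: a=-5, c=M1/2=15/2, d=(M2−M1)/(6·1)=-5/2, b=Δ1−h1·(2M1+M2)/6=-2
t_q=1/4 → seg 0, τ=1/4; S=2+-19/2·τ+0·τ²+5/2·τ³=-43/128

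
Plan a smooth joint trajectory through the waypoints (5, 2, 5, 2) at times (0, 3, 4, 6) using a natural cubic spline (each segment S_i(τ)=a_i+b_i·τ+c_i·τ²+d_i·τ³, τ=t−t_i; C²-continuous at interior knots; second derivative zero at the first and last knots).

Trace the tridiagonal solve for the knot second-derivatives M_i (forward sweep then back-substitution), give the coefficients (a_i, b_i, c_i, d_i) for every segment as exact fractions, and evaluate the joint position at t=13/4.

  seg 0: a=5 b=-265/94 c=0 d=19/94
  seg 1: a=2 b=124/47 c=171/94 d=-137/94
  seg 2: a=5 b=179/94 c=-120/47 d=20/47
S(13/4) = 16547/6016

Δ: Δ0=-1, Δ1=3, Δ2=-3/2
row 1: diag=8, rhs=24; c'=1/8, d'=3
row 2: denom=6−1·1/8=47/8; d'=(-27−1·3)/(47/8)=-240/47
back: M2=-240/47
back: M1=3−1/8·-240/47=171/47
M: M0=0, M1=171/47, M2=-240/47, M3=0
seg 0: a=5, c=M0/2=0, d=(M1−M0)/(6·3)=19/94, b=Δ0−h0·(2M0+M1)/6=-265/94
seg 1: a=2, c=M1/2=171/94, d=(M2−M1)/(6·1)=-137/94, b=Δ1−h1·(2M1+M2)/6=124/47
seg 2: a=5, c=M2/2=-120/47, d=(M3−M2)/(6·2)=20/47, b=Δ2−h2·(2M2+M3)/6=179/94
t_q=13/4 → seg 1, τ=1/4; S=2+124/47·τ+171/94·τ²+-137/94·τ³=16547/6016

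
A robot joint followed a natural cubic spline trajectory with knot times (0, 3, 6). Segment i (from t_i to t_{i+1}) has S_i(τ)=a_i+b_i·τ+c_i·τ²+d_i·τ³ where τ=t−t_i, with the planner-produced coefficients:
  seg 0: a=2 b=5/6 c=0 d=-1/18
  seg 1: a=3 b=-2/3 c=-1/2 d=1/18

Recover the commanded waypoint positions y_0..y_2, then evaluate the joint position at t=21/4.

y_0 = S_0(0) = a_0 = 2
y_1 = S_1(0) = a_1 = 3
y_2 = S_1(3) = -2
t_q=21/4 is in segment 1 (τ=9/4); S_1(τ)=-51/128

y_0=2 y_1=3 y_2=-2
S(21/4) = -51/128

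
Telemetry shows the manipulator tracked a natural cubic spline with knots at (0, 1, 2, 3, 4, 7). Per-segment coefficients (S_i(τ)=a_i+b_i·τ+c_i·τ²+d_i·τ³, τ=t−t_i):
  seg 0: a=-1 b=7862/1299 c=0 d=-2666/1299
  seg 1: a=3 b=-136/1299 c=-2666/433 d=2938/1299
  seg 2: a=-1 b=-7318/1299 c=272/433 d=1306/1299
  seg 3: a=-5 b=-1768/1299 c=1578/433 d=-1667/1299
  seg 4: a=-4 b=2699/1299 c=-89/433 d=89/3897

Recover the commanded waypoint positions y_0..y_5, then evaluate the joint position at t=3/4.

y_0 = S_0(0) = a_0 = -1
y_1 = S_1(0) = a_1 = 3
y_2 = S_2(0) = a_2 = -1
y_3 = S_3(0) = a_3 = -5
y_4 = S_4(0) = a_4 = -4
y_5 = S_4(3) = 1
t_q=3/4 is in segment 0 (τ=3/4); S_0(τ)=37043/13856

y_0=-1 y_1=3 y_2=-1 y_3=-5 y_4=-4 y_5=1
S(3/4) = 37043/13856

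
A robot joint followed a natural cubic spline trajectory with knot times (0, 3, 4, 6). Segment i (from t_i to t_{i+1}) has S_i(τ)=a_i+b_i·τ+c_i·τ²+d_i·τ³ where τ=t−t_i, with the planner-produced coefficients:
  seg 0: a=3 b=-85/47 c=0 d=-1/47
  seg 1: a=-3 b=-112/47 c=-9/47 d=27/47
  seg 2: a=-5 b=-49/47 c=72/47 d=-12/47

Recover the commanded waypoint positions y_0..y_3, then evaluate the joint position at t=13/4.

y_0 = S_0(0) = a_0 = 3
y_1 = S_1(0) = a_1 = -3
y_2 = S_2(0) = a_2 = -5
y_3 = S_2(2) = -3
t_q=13/4 is in segment 1 (τ=1/4); S_1(τ)=-10825/3008

y_0=3 y_1=-3 y_2=-5 y_3=-3
S(13/4) = -10825/3008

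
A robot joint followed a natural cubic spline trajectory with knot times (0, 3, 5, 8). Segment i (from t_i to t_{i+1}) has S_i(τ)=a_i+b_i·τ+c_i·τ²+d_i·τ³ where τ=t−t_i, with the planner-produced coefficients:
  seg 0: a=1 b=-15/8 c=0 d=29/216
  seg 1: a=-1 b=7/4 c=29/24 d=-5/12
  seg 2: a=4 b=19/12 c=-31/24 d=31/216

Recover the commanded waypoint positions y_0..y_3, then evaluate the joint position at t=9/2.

y_0 = S_0(0) = a_0 = 1
y_1 = S_1(0) = a_1 = -1
y_2 = S_2(0) = a_2 = 4
y_3 = S_2(3) = 1
t_q=9/2 is in segment 1 (τ=3/2); S_1(τ)=47/16

y_0=1 y_1=-1 y_2=4 y_3=1
S(9/2) = 47/16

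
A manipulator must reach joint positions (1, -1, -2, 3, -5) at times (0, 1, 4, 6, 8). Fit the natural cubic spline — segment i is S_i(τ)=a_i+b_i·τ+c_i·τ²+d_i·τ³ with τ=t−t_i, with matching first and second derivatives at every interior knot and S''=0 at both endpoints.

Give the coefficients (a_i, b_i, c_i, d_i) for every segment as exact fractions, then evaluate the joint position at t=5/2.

Δ: Δ0=-2, Δ1=-1/3, Δ2=5/2, Δ3=-4
row 1: diag=8, rhs=10; c'=3/8, d'=5/4
row 2: denom=10−3·3/8=71/8; d'=(17−3·5/4)/(71/8)=106/71
row 3: denom=8−2·16/71=536/71; d'=(-39−2·106/71)/(536/71)=-2981/536
back: M3=-2981/536
back: M2=106/71−16/71·-2981/536=184/67
back: M1=5/4−3/8·184/67=59/268
M: M0=0, M1=59/268, M2=184/67, M3=-2981/536, M4=0
seg 0: a=1, c=M0/2=0, d=(M1−M0)/(6·1)=59/1608, b=Δ0−h0·(2M0+M1)/6=-3275/1608
seg 1: a=-1, c=M1/2=59/536, d=(M2−M1)/(6·3)=677/4824, b=Δ1−h1·(2M1+M2)/6=-1549/804
seg 2: a=-2, c=M2/2=92/67, d=(M3−M2)/(6·2)=-4453/6432, b=Δ2−h2·(2M2+M3)/6=4057/1608
seg 3: a=3, c=M3/2=-2981/1072, d=(M4−M3)/(6·2)=2981/6432, b=Δ3−h3·(2M3+M4)/6=-235/804
t_q=5/2 → seg 1, τ=3/2; S=-1+-1549/804·τ+59/536·τ²+677/4824·τ³=-13587/4288

  seg 0: a=1 b=-3275/1608 c=0 d=59/1608
  seg 1: a=-1 b=-1549/804 c=59/536 d=677/4824
  seg 2: a=-2 b=4057/1608 c=92/67 d=-4453/6432
  seg 3: a=3 b=-235/804 c=-2981/1072 d=2981/6432
S(5/2) = -13587/4288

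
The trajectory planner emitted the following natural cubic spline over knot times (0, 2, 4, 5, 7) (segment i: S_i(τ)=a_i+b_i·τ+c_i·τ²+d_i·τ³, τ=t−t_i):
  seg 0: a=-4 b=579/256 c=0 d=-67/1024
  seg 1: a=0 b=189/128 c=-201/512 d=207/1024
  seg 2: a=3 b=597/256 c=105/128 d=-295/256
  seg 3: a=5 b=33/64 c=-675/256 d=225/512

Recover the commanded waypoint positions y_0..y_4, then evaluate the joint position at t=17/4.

y_0=-4 y_1=0 y_2=3 y_3=5 y_4=-1
S(17/4) = 59249/16384

y_0 = S_0(0) = a_0 = -4
y_1 = S_1(0) = a_1 = 0
y_2 = S_2(0) = a_2 = 3
y_3 = S_3(0) = a_3 = 5
y_4 = S_3(2) = -1
t_q=17/4 is in segment 2 (τ=1/4); S_2(τ)=59249/16384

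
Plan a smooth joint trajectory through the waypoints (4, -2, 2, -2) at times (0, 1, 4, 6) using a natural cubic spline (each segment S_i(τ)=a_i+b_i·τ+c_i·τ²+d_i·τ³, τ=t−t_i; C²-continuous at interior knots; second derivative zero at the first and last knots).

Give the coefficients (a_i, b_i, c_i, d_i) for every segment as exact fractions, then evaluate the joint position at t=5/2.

  seg 0: a=4 b=-1528/213 c=0 d=250/213
  seg 1: a=-2 b=-778/213 c=250/71 d=-44/71
  seg 2: a=2 b=158/213 c=-146/71 d=73/213
S(5/2) = -117/71

Δ: Δ0=-6, Δ1=4/3, Δ2=-2
row 1: diag=8, rhs=44; c'=3/8, d'=11/2
row 2: denom=10−3·3/8=71/8; d'=(-20−3·11/2)/(71/8)=-292/71
back: M2=-292/71
back: M1=11/2−3/8·-292/71=500/71
M: M0=0, M1=500/71, M2=-292/71, M3=0
seg 0: a=4, c=M0/2=0, d=(M1−M0)/(6·1)=250/213, b=Δ0−h0·(2M0+M1)/6=-1528/213
seg 1: a=-2, c=M1/2=250/71, d=(M2−M1)/(6·3)=-44/71, b=Δ1−h1·(2M1+M2)/6=-778/213
seg 2: a=2, c=M2/2=-146/71, d=(M3−M2)/(6·2)=73/213, b=Δ2−h2·(2M2+M3)/6=158/213
t_q=5/2 → seg 1, τ=3/2; S=-2+-778/213·τ+250/71·τ²+-44/71·τ³=-117/71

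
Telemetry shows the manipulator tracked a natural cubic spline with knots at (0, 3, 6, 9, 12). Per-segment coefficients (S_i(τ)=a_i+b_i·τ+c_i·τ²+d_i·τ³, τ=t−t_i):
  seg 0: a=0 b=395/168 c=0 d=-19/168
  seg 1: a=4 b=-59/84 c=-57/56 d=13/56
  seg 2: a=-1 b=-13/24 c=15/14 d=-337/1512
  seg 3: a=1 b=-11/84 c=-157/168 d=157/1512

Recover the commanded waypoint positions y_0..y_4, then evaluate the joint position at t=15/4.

y_0=0 y_1=4 y_2=-1 y_3=1 y_4=-5
S(15/4) = 10747/3584

y_0 = S_0(0) = a_0 = 0
y_1 = S_1(0) = a_1 = 4
y_2 = S_2(0) = a_2 = -1
y_3 = S_3(0) = a_3 = 1
y_4 = S_3(3) = -5
t_q=15/4 is in segment 1 (τ=3/4); S_1(τ)=10747/3584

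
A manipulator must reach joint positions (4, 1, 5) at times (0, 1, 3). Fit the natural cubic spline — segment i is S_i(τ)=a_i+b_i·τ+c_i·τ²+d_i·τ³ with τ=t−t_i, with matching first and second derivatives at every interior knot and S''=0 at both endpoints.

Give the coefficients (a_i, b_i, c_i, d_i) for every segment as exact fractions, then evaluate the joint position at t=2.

  seg 0: a=4 b=-23/6 c=0 d=5/6
  seg 1: a=1 b=-4/3 c=5/2 d=-5/12
S(2) = 7/4

Δ: Δ0=-3, Δ1=2
row 1: diag=6, rhs=30; c'=1/3, d'=5
back: M1=5
M: M0=0, M1=5, M2=0
seg 0: a=4, c=M0/2=0, d=(M1−M0)/(6·1)=5/6, b=Δ0−h0·(2M0+M1)/6=-23/6
seg 1: a=1, c=M1/2=5/2, d=(M2−M1)/(6·2)=-5/12, b=Δ1−h1·(2M1+M2)/6=-4/3
t_q=2 → seg 1, τ=1; S=1+-4/3·τ+5/2·τ²+-5/12·τ³=7/4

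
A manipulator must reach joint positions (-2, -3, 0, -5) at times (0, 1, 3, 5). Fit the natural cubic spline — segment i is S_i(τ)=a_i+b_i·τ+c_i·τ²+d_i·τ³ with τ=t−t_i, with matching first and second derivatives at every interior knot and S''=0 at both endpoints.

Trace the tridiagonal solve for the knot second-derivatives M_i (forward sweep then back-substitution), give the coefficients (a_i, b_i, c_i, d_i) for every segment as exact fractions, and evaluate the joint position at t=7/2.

Δ: Δ0=-1, Δ1=3/2, Δ2=-5/2
row 1: diag=6, rhs=15; c'=1/3, d'=5/2
row 2: denom=8−2·1/3=22/3; d'=(-24−2·5/2)/(22/3)=-87/22
back: M2=-87/22
back: M1=5/2−1/3·-87/22=42/11
M: M0=0, M1=42/11, M2=-87/22, M3=0
seg 0: a=-2, c=M0/2=0, d=(M1−M0)/(6·1)=7/11, b=Δ0−h0·(2M0+M1)/6=-18/11
seg 1: a=-3, c=M1/2=21/11, d=(M2−M1)/(6·2)=-57/88, b=Δ1−h1·(2M1+M2)/6=3/11
seg 2: a=0, c=M2/2=-87/44, d=(M3−M2)/(6·2)=29/88, b=Δ2−h2·(2M2+M3)/6=3/22
t_q=7/2 → seg 2, τ=1/2; S=0+3/22·τ+-87/44·τ²+29/88·τ³=-271/704

  seg 0: a=-2 b=-18/11 c=0 d=7/11
  seg 1: a=-3 b=3/11 c=21/11 d=-57/88
  seg 2: a=0 b=3/22 c=-87/44 d=29/88
S(7/2) = -271/704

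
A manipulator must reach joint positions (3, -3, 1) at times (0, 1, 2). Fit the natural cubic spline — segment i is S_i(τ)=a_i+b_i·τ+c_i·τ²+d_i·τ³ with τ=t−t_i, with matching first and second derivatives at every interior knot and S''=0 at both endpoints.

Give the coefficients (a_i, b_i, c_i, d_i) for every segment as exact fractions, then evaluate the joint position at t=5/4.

Δ: Δ0=-6, Δ1=4
row 1: diag=4, rhs=60; c'=1/4, d'=15
back: M1=15
M: M0=0, M1=15, M2=0
seg 0: a=3, c=M0/2=0, d=(M1−M0)/(6·1)=5/2, b=Δ0−h0·(2M0+M1)/6=-17/2
seg 1: a=-3, c=M1/2=15/2, d=(M2−M1)/(6·1)=-5/2, b=Δ1−h1·(2M1+M2)/6=-1
t_q=5/4 → seg 1, τ=1/4; S=-3+-1·τ+15/2·τ²+-5/2·τ³=-361/128

  seg 0: a=3 b=-17/2 c=0 d=5/2
  seg 1: a=-3 b=-1 c=15/2 d=-5/2
S(5/4) = -361/128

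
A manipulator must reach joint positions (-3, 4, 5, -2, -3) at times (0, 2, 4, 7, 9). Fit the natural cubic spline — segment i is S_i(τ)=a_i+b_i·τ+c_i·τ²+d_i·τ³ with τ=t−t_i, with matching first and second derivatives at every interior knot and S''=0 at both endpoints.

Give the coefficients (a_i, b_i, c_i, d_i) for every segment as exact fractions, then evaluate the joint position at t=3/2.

  seg 0: a=-3 b=1057/258 c=0 d=-77/516
  seg 1: a=4 b=595/258 c=-77/86 d=-1/258
  seg 2: a=5 b=-341/258 c=-79/86 d=25/129
  seg 3: a=-2 b=-413/258 c=71/86 d=-71/516
S(3/2) = 3635/1376

Δ: Δ0=7/2, Δ1=1/2, Δ2=-7/3, Δ3=-1/2
row 1: diag=8, rhs=-18; c'=1/4, d'=-9/4
row 2: denom=10−2·1/4=19/2; d'=(-17−2·-9/4)/(19/2)=-25/19
row 3: denom=10−3·6/19=172/19; d'=(11−3·-25/19)/(172/19)=71/43
back: M3=71/43
back: M2=-25/19−6/19·71/43=-79/43
back: M1=-9/4−1/4·-79/43=-77/43
M: M0=0, M1=-77/43, M2=-79/43, M3=71/43, M4=0
seg 0: a=-3, c=M0/2=0, d=(M1−M0)/(6·2)=-77/516, b=Δ0−h0·(2M0+M1)/6=1057/258
seg 1: a=4, c=M1/2=-77/86, d=(M2−M1)/(6·2)=-1/258, b=Δ1−h1·(2M1+M2)/6=595/258
seg 2: a=5, c=M2/2=-79/86, d=(M3−M2)/(6·3)=25/129, b=Δ2−h2·(2M2+M3)/6=-341/258
seg 3: a=-2, c=M3/2=71/86, d=(M4−M3)/(6·2)=-71/516, b=Δ3−h3·(2M3+M4)/6=-413/258
t_q=3/2 → seg 0, τ=3/2; S=-3+1057/258·τ+0·τ²+-77/516·τ³=3635/1376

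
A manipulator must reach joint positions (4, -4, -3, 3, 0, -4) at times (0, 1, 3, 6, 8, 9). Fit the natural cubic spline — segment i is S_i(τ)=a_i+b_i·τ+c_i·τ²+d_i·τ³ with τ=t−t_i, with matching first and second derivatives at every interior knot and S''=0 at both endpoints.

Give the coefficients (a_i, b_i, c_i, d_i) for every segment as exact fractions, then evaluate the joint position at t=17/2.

Δ: Δ0=-8, Δ1=1/2, Δ2=2, Δ3=-3/2, Δ4=-4
row 1: diag=6, rhs=51; c'=1/3, d'=17/2
row 2: denom=10−2·1/3=28/3; d'=(9−2·17/2)/(28/3)=-6/7
row 3: denom=10−3·9/28=253/28; d'=(-21−3·-6/7)/(253/28)=-516/253
row 4: denom=6−2·56/253=1406/253; d'=(-15−2·-516/253)/(1406/253)=-2763/1406
back: M4=-2763/1406
back: M3=-516/253−56/253·-2763/1406=-1128/703
back: M2=-6/7−9/28·-1128/703=-240/703
back: M1=17/2−1/3·-240/703=12111/1406
M: M0=0, M1=12111/1406, M2=-240/703, M3=-1128/703, M4=-2763/1406, M5=0
seg 0: a=4, c=M0/2=0, d=(M1−M0)/(6·1)=4037/2812, b=Δ0−h0·(2M0+M1)/6=-26533/2812
seg 1: a=-4, c=M1/2=12111/2812, d=(M2−M1)/(6·2)=-4197/5624, b=Δ1−h1·(2M1+M2)/6=-7211/1406
seg 2: a=-3, c=M2/2=-120/703, d=(M3−M2)/(6·3)=-4/57, b=Δ2−h2·(2M2+M3)/6=2210/703
seg 3: a=3, c=M3/2=-564/703, d=(M4−M3)/(6·2)=-169/5624, b=Δ3−h3·(2M3+M4)/6=158/703
seg 4: a=0, c=M4/2=-2763/2812, d=(M5−M4)/(6·1)=921/2812, b=Δ4−h4·(2M4+M5)/6=-4703/1406
t_q=17/2 → seg 4, τ=1/2; S=0+-4703/1406·τ+-2763/2812·τ²+921/2812·τ³=-42229/22496

  seg 0: a=4 b=-26533/2812 c=0 d=4037/2812
  seg 1: a=-4 b=-7211/1406 c=12111/2812 d=-4197/5624
  seg 2: a=-3 b=2210/703 c=-120/703 d=-4/57
  seg 3: a=3 b=158/703 c=-564/703 d=-169/5624
  seg 4: a=0 b=-4703/1406 c=-2763/2812 d=921/2812
S(17/2) = -42229/22496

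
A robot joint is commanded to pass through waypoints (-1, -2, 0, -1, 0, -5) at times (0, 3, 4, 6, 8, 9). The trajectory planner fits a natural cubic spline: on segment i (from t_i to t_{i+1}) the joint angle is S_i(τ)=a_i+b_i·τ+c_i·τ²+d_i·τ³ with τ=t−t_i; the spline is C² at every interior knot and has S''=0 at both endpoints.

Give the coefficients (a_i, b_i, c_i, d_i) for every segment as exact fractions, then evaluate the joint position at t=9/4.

  seg 0: a=-1 b=-2053/1407 c=0 d=176/1407
  seg 1: a=-2 b=2699/1407 c=528/469 d=-1469/1407
  seg 2: a=0 b=1460/1407 c=-941/469 d=995/1608
  seg 3: a=-1 b=1231/2814 c=3201/1876 d=-9427/11256
  seg 4: a=0 b=-3922/1407 c=-3113/938 d=3113/2814
S(9/4) = -383/134

Δ: Δ0=-1/3, Δ1=2, Δ2=-1/2, Δ3=1/2, Δ4=-5
row 1: diag=8, rhs=14; c'=1/8, d'=7/4
row 2: denom=6−1·1/8=47/8; d'=(-15−1·7/4)/(47/8)=-134/47
row 3: denom=8−2·16/47=344/47; d'=(6−2·-134/47)/(344/47)=275/172
row 4: denom=6−2·47/172=469/86; d'=(-33−2·275/172)/(469/86)=-3113/469
back: M4=-3113/469
back: M3=275/172−47/172·-3113/469=3201/938
back: M2=-134/47−16/47·3201/938=-1882/469
back: M1=7/4−1/8·-1882/469=1056/469
M: M0=0, M1=1056/469, M2=-1882/469, M3=3201/938, M4=-3113/469, M5=0
seg 0: a=-1, c=M0/2=0, d=(M1−M0)/(6·3)=176/1407, b=Δ0−h0·(2M0+M1)/6=-2053/1407
seg 1: a=-2, c=M1/2=528/469, d=(M2−M1)/(6·1)=-1469/1407, b=Δ1−h1·(2M1+M2)/6=2699/1407
seg 2: a=0, c=M2/2=-941/469, d=(M3−M2)/(6·2)=995/1608, b=Δ2−h2·(2M2+M3)/6=1460/1407
seg 3: a=-1, c=M3/2=3201/1876, d=(M4−M3)/(6·2)=-9427/11256, b=Δ3−h3·(2M3+M4)/6=1231/2814
seg 4: a=0, c=M4/2=-3113/938, d=(M5−M4)/(6·1)=3113/2814, b=Δ4−h4·(2M4+M5)/6=-3922/1407
t_q=9/4 → seg 0, τ=9/4; S=-1+-2053/1407·τ+0·τ²+176/1407·τ³=-383/134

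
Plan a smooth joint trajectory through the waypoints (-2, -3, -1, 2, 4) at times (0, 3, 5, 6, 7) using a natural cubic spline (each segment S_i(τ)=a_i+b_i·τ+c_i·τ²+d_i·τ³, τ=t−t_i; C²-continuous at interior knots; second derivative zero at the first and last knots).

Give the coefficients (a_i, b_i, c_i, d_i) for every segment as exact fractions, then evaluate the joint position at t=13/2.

Δ: Δ0=-1/3, Δ1=1, Δ2=3, Δ3=2
row 1: diag=10, rhs=8; c'=1/5, d'=4/5
row 2: denom=6−2·1/5=28/5; d'=(12−2·4/5)/(28/5)=13/7
row 3: denom=4−1·5/28=107/28; d'=(-6−1·13/7)/(107/28)=-220/107
back: M3=-220/107
back: M2=13/7−5/28·-220/107=238/107
back: M1=4/5−1/5·238/107=38/107
M: M0=0, M1=38/107, M2=238/107, M3=-220/107, M4=0
seg 0: a=-2, c=M0/2=0, d=(M1−M0)/(6·3)=19/963, b=Δ0−h0·(2M0+M1)/6=-164/321
seg 1: a=-3, c=M1/2=19/107, d=(M2−M1)/(6·2)=50/321, b=Δ1−h1·(2M1+M2)/6=7/321
seg 2: a=-1, c=M2/2=119/107, d=(M3−M2)/(6·1)=-229/321, b=Δ2−h2·(2M2+M3)/6=835/321
seg 3: a=2, c=M3/2=-110/107, d=(M4−M3)/(6·1)=110/321, b=Δ3−h3·(2M3+M4)/6=862/321
t_q=13/2 → seg 3, τ=1/2; S=2+862/321·τ+-110/107·τ²+110/321·τ³=1339/428

  seg 0: a=-2 b=-164/321 c=0 d=19/963
  seg 1: a=-3 b=7/321 c=19/107 d=50/321
  seg 2: a=-1 b=835/321 c=119/107 d=-229/321
  seg 3: a=2 b=862/321 c=-110/107 d=110/321
S(13/2) = 1339/428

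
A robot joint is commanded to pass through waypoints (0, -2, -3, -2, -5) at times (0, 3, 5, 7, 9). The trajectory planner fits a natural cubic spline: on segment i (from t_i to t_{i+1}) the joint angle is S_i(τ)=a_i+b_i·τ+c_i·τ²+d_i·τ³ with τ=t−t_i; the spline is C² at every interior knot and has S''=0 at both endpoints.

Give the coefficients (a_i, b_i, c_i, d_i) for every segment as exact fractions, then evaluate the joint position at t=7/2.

Δ: Δ0=-2/3, Δ1=-1/2, Δ2=1/2, Δ3=-3/2
row 1: diag=10, rhs=1; c'=1/5, d'=1/10
row 2: denom=8−2·1/5=38/5; d'=(6−2·1/10)/(38/5)=29/38
row 3: denom=8−2·5/19=142/19; d'=(-12−2·29/38)/(142/19)=-257/142
back: M3=-257/142
back: M2=29/38−5/19·-257/142=88/71
back: M1=1/10−1/5·88/71=-21/142
M: M0=0, M1=-21/142, M2=88/71, M3=-257/142, M4=0
seg 0: a=0, c=M0/2=0, d=(M1−M0)/(6·3)=-7/852, b=Δ0−h0·(2M0+M1)/6=-505/852
seg 1: a=-2, c=M1/2=-21/284, d=(M2−M1)/(6·2)=197/1704, b=Δ1−h1·(2M1+M2)/6=-347/426
seg 2: a=-3, c=M2/2=44/71, d=(M3−M2)/(6·2)=-433/1704, b=Δ2−h2·(2M2+M3)/6=59/213
seg 3: a=-2, c=M3/2=-257/284, d=(M4−M3)/(6·2)=257/1704, b=Δ3−h3·(2M3+M4)/6=-125/426
t_q=7/2 → seg 1, τ=1/2; S=-2+-347/426·τ+-21/284·τ²+197/1704·τ³=-10957/4544

  seg 0: a=0 b=-505/852 c=0 d=-7/852
  seg 1: a=-2 b=-347/426 c=-21/284 d=197/1704
  seg 2: a=-3 b=59/213 c=44/71 d=-433/1704
  seg 3: a=-2 b=-125/426 c=-257/284 d=257/1704
S(7/2) = -10957/4544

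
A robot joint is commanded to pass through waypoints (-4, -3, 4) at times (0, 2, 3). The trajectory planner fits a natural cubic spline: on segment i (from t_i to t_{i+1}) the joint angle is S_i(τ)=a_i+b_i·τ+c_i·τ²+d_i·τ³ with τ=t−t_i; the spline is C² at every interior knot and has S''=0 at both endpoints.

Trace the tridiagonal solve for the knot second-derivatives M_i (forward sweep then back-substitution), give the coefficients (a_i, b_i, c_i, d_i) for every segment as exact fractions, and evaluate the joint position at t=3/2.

Δ: Δ0=1/2, Δ1=7
row 1: diag=6, rhs=39; c'=1/6, d'=13/2
back: M1=13/2
M: M0=0, M1=13/2, M2=0
seg 0: a=-4, c=M0/2=0, d=(M1−M0)/(6·2)=13/24, b=Δ0−h0·(2M0+M1)/6=-5/3
seg 1: a=-3, c=M1/2=13/4, d=(M2−M1)/(6·1)=-13/12, b=Δ1−h1·(2M1+M2)/6=29/6
t_q=3/2 → seg 0, τ=3/2; S=-4+-5/3·τ+0·τ²+13/24·τ³=-299/64

  seg 0: a=-4 b=-5/3 c=0 d=13/24
  seg 1: a=-3 b=29/6 c=13/4 d=-13/12
S(3/2) = -299/64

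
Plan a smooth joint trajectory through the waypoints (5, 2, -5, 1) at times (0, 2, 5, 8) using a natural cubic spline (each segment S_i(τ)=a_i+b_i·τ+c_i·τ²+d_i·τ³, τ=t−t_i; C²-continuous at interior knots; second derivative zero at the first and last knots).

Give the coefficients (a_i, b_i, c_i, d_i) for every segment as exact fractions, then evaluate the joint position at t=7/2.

Δ: Δ0=-3/2, Δ1=-7/3, Δ2=2
row 1: diag=10, rhs=-5; c'=3/10, d'=-1/2
row 2: denom=12−3·3/10=111/10; d'=(26−3·-1/2)/(111/10)=275/111
back: M2=275/111
back: M1=-1/2−3/10·275/111=-46/37
M: M0=0, M1=-46/37, M2=275/111, M3=0
seg 0: a=5, c=M0/2=0, d=(M1−M0)/(6·2)=-23/222, b=Δ0−h0·(2M0+M1)/6=-241/222
seg 1: a=2, c=M1/2=-23/37, d=(M2−M1)/(6·3)=413/1998, b=Δ1−h1·(2M1+M2)/6=-517/222
seg 2: a=-5, c=M2/2=275/222, d=(M3−M2)/(6·3)=-275/1998, b=Δ2−h2·(2M2+M3)/6=-53/111
t_q=7/2 → seg 1, τ=3/2; S=2+-517/222·τ+-23/37·τ²+413/1998·τ³=-1299/592

  seg 0: a=5 b=-241/222 c=0 d=-23/222
  seg 1: a=2 b=-517/222 c=-23/37 d=413/1998
  seg 2: a=-5 b=-53/111 c=275/222 d=-275/1998
S(7/2) = -1299/592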